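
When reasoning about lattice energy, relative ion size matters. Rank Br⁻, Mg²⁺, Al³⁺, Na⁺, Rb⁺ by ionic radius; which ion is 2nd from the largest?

Rb⁺

Electron counts and nuclear charges: Al³⁺ (Z=13, 10 e⁻), Mg²⁺ (Z=12, 10 e⁻), Na⁺ (Z=11, 10 e⁻), Rb⁺ (Z=37, 36 e⁻), Br⁻ (Z=35, 36 e⁻). Al³⁺ < Mg²⁺ (both 10 e⁻, Z=13>12); Mg²⁺ < Na⁺ (both 10 e⁻, Z=12>11); Na⁺ < Rb⁺ (same group, period 3 vs 5); Rb⁺ < Br⁻ (isoelectronic, higher Z=37 is smaller).
So the order is Al³⁺ < Mg²⁺ < Na⁺ < Rb⁺ < Br⁻; the 2nd-largest ion is Rb⁺.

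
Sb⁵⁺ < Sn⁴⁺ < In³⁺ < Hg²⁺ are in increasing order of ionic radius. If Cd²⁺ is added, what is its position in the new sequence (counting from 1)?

4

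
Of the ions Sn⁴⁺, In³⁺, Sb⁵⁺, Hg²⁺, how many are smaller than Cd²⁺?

3

Electron counts and nuclear charges: Sb⁵⁺: 46 e⁻, Z=51, Sn⁴⁺: 46 e⁻, Z=50, In³⁺: 46 e⁻, Z=49, Cd²⁺: 46 e⁻, Z=48, Hg²⁺: 78 e⁻, Z=80. Sb⁵⁺ < Sn⁴⁺ (isoelectronic, higher Z=51 is smaller); Sn⁴⁺ < In³⁺ (both 46 e⁻, Z=50>49); In³⁺ < Cd²⁺ (isoelectronic, higher Z=49 is smaller); Cd²⁺ < Hg²⁺ (same group, 1 shell fewer).
Placing each against Cd²⁺: smaller — Sb⁵⁺, Sn⁴⁺, In³⁺; larger — Hg²⁺. Count: 3.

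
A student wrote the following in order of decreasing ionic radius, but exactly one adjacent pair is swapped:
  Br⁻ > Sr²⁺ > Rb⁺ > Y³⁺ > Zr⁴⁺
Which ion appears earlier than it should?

Sr²⁺

The pair Sr²⁺, Rb⁺ is the wrong way round — both have 36 electrons but Z(Sr)=38 > Z(Rb)=37, so Sr²⁺ should be the smaller of the two. All other adjacent pairs agree with periodic trends, so Sr²⁺ is the misplaced ion.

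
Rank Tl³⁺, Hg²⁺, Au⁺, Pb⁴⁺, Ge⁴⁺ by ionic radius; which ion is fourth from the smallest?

Hg²⁺

Electron counts and nuclear charges: Ge⁴⁺: 28 e⁻, Z=32, Pb⁴⁺: 78 e⁻, Z=82, Tl³⁺: 78 e⁻, Z=81, Hg²⁺: 78 e⁻, Z=80, Au⁺: 78 e⁻, Z=79. Ge⁴⁺ < Pb⁴⁺ (same group, 2 shells fewer); Pb⁴⁺ < Tl³⁺ (both 78 e⁻, Z=82>81); Tl³⁺ < Hg²⁺ (both 78 e⁻, Z=81>80); Hg²⁺ < Au⁺ (isoelectronic, higher Z=80 is smaller).
That gives Ge⁴⁺ < Pb⁴⁺ < Tl³⁺ < Hg²⁺ < Au⁺. From the smallest end, number 4 is Hg²⁺.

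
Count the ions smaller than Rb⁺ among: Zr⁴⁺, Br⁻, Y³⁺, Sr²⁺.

3

All of these have 36 electrons (isoelectronic). With the same electron cloud, the ion with the most protons pulls it in tightest. Nuclear charges: Zr⁴⁺ (Z=40), Y³⁺ (Z=39), Sr²⁺ (Z=38), Rb⁺ (Z=37), Br⁻ (Z=35). Highest Z is smallest.
Placing each against Rb⁺: smaller — Zr⁴⁺, Y³⁺, Sr²⁺; larger — Br⁻. Count: 3.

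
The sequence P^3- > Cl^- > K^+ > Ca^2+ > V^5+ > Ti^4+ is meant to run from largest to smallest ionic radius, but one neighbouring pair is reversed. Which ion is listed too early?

V^5+

Scanning neighbour by neighbour, only V^5+/Ti^4+ violates a trend: V^5+ and Ti^4+ share 18 electrons; the higher nuclear charge on V (Z=23) contracts it more, so V^5+ < Ti^4+. That makes V^5+ the one sitting a position early relative to where it belongs.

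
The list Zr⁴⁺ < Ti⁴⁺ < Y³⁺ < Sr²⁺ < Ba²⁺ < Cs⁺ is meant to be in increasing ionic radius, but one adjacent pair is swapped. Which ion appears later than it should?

Check each adjacent pair. Zr⁴⁺ and Ti⁴⁺ are reversed: Ti⁴⁺ and Zr⁴⁺ are in one column with the same charge; the lighter period-4 ion has one fewer shell and is smaller. No other neighbouring pair contradicts the periodic trends, so Ti⁴⁺ is the ion listed too late.

Ti⁴⁺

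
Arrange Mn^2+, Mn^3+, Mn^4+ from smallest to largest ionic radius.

Mn^4+ < Mn^3+ < Mn^2+

Same element, different charge: the more highly charged cation has fewer electrons and a greater effective nuclear charge per electron, making Mn^4+ the smallest.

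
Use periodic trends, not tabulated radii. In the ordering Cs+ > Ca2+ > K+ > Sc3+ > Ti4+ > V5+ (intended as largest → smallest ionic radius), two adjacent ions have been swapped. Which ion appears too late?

K+

Scanning neighbour by neighbour, only Ca2+/K+ violates a trend: Ca2+ and K+ share 18 electrons; the higher nuclear charge on Ca (Z=20) contracts it more, so Ca2+ < K+. That makes K+ the one sitting a position late relative to where it belongs.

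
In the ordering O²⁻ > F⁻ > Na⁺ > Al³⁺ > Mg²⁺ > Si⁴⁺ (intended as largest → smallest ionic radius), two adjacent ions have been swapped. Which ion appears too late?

Check each adjacent pair. Al³⁺ and Mg²⁺ are reversed: both have 10 electrons but Z(Al)=13 > Z(Mg)=12, so Al³⁺ should be the smaller of the two. No other neighbouring pair contradicts the periodic trends, so Mg²⁺ is the ion listed too late.

Mg²⁺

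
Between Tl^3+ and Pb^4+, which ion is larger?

Tl^3+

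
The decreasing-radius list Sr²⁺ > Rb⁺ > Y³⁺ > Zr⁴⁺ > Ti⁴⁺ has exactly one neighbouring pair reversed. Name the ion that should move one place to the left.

Rb⁺

Check each adjacent pair. Sr²⁺ and Rb⁺ are reversed: Sr²⁺ and Rb⁺ share 36 electrons; the higher nuclear charge on Sr (Z=38) contracts it more, so Sr²⁺ < Rb⁺. No other neighbouring pair contradicts the periodic trends, so Rb⁺ is the ion listed too late.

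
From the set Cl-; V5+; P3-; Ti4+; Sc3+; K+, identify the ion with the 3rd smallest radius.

Each ion has 18 electrons. The ranking follows nuclear charge in reverse — greater Z gives a smaller radius. V5+ (Z=23), Ti4+ (Z=22), Sc3+ (Z=21), K+ (Z=19), Cl- (Z=17), P3- (Z=15).
That gives V5+ < Ti4+ < Sc3+ < K+ < Cl- < P3-. From the smallest end, number 3 is Sc3+.

Sc3+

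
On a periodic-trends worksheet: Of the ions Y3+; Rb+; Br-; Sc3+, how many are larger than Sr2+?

First list Z and electron count for each: Sc3+ (Z=21, 18 e⁻), Y3+ (Z=39, 36 e⁻), Sr2+ (Z=38, 36 e⁻), Rb+ (Z=37, 36 e⁻), Br- (Z=35, 36 e⁻). Sc3+ < Y3+ (same group, period 4 vs 5); Y3+ < Sr2+ (isoelectronic, higher Z=39 is smaller); Sr2+ < Rb+ (both 36 e⁻, Z=38>37); Rb+ < Br- (isoelectronic, higher Z=37 is smaller).
Relative to Sr2+, the ions that are larger are Rb+, Br-. That's 2.

2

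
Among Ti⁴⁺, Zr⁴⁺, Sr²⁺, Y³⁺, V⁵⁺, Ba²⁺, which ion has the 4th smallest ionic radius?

V⁵⁺ (Z=23, 18 e⁻), Ti⁴⁺ (Z=22, 18 e⁻), Zr⁴⁺ (Z=40, 36 e⁻), Y³⁺ (Z=39, 36 e⁻), Sr²⁺ (Z=38, 36 e⁻), Ba²⁺ (Z=56, 54 e⁻). V⁵⁺ < Ti⁴⁺ (isoelectronic, higher Z=23 is smaller); Ti⁴⁺ < Zr⁴⁺ (same group, 1 shell fewer); Zr⁴⁺ < Y³⁺ (isoelectronic, higher Z=40 is smaller); Y³⁺ < Sr²⁺ (both 36 e⁻, Z=39>38); Sr²⁺ < Ba²⁺ (same group, period 5 vs 6).
That gives V⁵⁺ < Ti⁴⁺ < Zr⁴⁺ < Y³⁺ < Sr²⁺ < Ba²⁺. From the smallest end, number 4 is Y³⁺.

Y³⁺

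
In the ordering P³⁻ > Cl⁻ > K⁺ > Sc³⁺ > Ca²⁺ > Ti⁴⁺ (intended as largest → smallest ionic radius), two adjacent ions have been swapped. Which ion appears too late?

Scanning neighbour by neighbour, only Sc³⁺/Ca²⁺ violates a trend: they are isoelectronic (18 e⁻) and Sc has more protons than Ca (21 vs 20), making Sc³⁺ smaller. That makes Ca²⁺ the one sitting a position late relative to where it belongs.

Ca²⁺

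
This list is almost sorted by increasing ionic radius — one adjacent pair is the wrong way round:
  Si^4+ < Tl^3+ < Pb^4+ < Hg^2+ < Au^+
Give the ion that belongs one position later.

Tl^3+

Scanning neighbour by neighbour, only Tl^3+/Pb^4+ violates a trend: Pb^4+ and Tl^3+ share 78 electrons; the higher nuclear charge on Pb (Z=82) contracts it more, so Pb^4+ < Tl^3+. That makes Tl^3+ the one sitting a position early relative to where it belongs.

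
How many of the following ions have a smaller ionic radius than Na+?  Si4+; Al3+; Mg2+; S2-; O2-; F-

3

Electron counts and nuclear charges: Si4+: 10 e⁻, Z=14, Al3+: 10 e⁻, Z=13, Mg2+: 10 e⁻, Z=12, Na+: 10 e⁻, Z=11, F-: 10 e⁻, Z=9, O2-: 10 e⁻, Z=8, S2-: 18 e⁻, Z=16. Si4+ < Al3+ (isoelectronic, higher Z=14 is smaller); Al3+ < Mg2+ (both 10 e⁻, Z=13>12); Mg2+ < Na+ (isoelectronic, higher Z=12 is smaller); Na+ < F- (both 10 e⁻, Z=11>9); F- < O2- (isoelectronic, higher Z=9 is smaller); O2- < S2- (same group, 1 shell fewer).
Overall: Si4+ < Al3+ < Mg2+ < Na+ < F- < O2- < S2-. Na+ has 3 below it and 3 above. Count: 3.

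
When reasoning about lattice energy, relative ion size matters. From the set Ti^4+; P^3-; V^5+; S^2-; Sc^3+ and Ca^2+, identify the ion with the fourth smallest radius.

Ca^2+

Each ion has 18 electrons. The ranking follows nuclear charge in reverse — greater Z gives a smaller radius. V^5+ (Z=23), Ti^4+ (Z=22), Sc^3+ (Z=21), Ca^2+ (Z=20), S^2- (Z=16), P^3- (Z=15).
That gives V^5+ < Ti^4+ < Sc^3+ < Ca^2+ < S^2- < P^3-. From the smallest end, number 4 is Ca^2+.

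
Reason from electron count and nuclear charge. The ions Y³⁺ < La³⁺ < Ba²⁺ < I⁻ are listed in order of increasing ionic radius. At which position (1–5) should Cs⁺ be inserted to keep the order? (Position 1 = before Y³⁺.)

First list Z and electron count for each: Y³⁺ (Z=39, 36 e⁻), La³⁺ (Z=57, 54 e⁻), Ba²⁺ (Z=56, 54 e⁻), Cs⁺ (Z=55, 54 e⁻), I⁻ (Z=53, 54 e⁻). Y³⁺ < La³⁺ (same group, 1 shell fewer); La³⁺ < Ba²⁺ (isoelectronic, higher Z=57 is smaller); Ba²⁺ < Cs⁺ (both 54 e⁻, Z=56>55); Cs⁺ < I⁻ (both 54 e⁻, Z=55>53).
Putting Cs⁺ in gives Y³⁺ < La³⁺ < Ba²⁺ < Cs⁺ < I⁻; it lands at slot 4.

4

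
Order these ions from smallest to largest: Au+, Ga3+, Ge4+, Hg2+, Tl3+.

Ge4+ < Ga3+ < Tl3+ < Hg2+ < Au+

First list Z and electron count for each: Ge4+: 28 e⁻, Z=32, Ga3+: 28 e⁻, Z=31, Tl3+: 78 e⁻, Z=81, Hg2+: 78 e⁻, Z=80, Au+: 78 e⁻, Z=79. Ge4+ < Ga3+ (both 28 e⁻, Z=32>31); Ga3+ < Tl3+ (same group, period 4 vs 6); Tl3+ < Hg2+ (both 78 e⁻, Z=81>80); Hg2+ < Au+ (isoelectronic, higher Z=80 is smaller).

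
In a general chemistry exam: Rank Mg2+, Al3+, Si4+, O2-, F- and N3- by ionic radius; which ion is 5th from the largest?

Each ion has 10 electrons. The ranking follows nuclear charge in reverse — greater Z gives a smaller radius. Si4+ (Z=14), Al3+ (Z=13), Mg2+ (Z=12), F- (Z=9), O2- (Z=8), N3- (Z=7).
That gives Si4+ < Al3+ < Mg2+ < F- < O2- < N3-. From the largest end, number 5 is Al3+.

Al3+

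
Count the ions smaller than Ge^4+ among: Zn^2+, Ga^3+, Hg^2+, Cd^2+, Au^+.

0

Electron counts and nuclear charges: Ge^4+ has 28 e⁻ (Z=32), Ga^3+ has 28 e⁻ (Z=31), Zn^2+ has 28 e⁻ (Z=30), Cd^2+ has 46 e⁻ (Z=48), Hg^2+ has 78 e⁻ (Z=80), Au^+ has 78 e⁻ (Z=79). Ge^4+ < Ga^3+ (both 28 e⁻, Z=32>31); Ga^3+ < Zn^2+ (isoelectronic, higher Z=31 is smaller); Zn^2+ < Cd^2+ (same group, period 4 vs 5); Cd^2+ < Hg^2+ (same group, period 5 vs 6); Hg^2+ < Au^+ (both 78 e⁻, Z=80>79).
Ordering all of them (including Ge^4+) by radius gives Ge^4+ < Ga^3+ < Zn^2+ < Cd^2+ < Hg^2+ < Au^+. That's 0.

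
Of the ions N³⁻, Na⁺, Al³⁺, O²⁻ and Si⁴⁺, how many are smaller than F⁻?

All of these have 10 electrons (isoelectronic). With the same electron cloud, the ion with the most protons pulls it in tightest. Nuclear charges: Si⁴⁺ (Z=14), Al³⁺ (Z=13), Na⁺ (Z=11), F⁻ (Z=9), O²⁻ (Z=8), N³⁻ (Z=7). Highest Z is smallest.
Ordering all of them (including F⁻) by radius gives Si⁴⁺ < Al³⁺ < Na⁺ < F⁻ < O²⁻ < N³⁻. Count: 3.

3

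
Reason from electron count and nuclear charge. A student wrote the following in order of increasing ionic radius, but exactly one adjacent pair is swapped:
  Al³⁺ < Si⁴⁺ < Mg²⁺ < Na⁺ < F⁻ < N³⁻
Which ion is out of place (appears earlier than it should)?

Al³⁺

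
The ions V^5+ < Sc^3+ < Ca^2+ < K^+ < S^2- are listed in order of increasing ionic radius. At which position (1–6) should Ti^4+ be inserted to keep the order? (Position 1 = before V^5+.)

2

Isoelectronic series (18 e⁻ each). Size is set by nuclear charge: more protons means a smaller ion. V^5+ (Z=23), Ti^4+ (Z=22), Sc^3+ (Z=21), Ca^2+ (Z=20), K^+ (Z=19), S^2- (Z=16).
Merged order: V^5+ < Ti^4+ < Sc^3+ < Ca^2+ < K^+ < S^2- — Ti^4+ is number 2.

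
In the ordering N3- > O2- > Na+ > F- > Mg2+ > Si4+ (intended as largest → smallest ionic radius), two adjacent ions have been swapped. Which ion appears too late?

F-

Scanning neighbour by neighbour, only Na+/F- violates a trend: both have 10 electrons but Z(Na)=11 > Z(F)=9, so Na+ should be the smaller of the two. That makes F- the one sitting a position late relative to where it belongs.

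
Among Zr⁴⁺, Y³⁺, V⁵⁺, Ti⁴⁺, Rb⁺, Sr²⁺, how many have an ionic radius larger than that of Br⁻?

Electron counts and nuclear charges: V⁵⁺ (Z=23, 18 e⁻), Ti⁴⁺ (Z=22, 18 e⁻), Zr⁴⁺ (Z=40, 36 e⁻), Y³⁺ (Z=39, 36 e⁻), Sr²⁺ (Z=38, 36 e⁻), Rb⁺ (Z=37, 36 e⁻), Br⁻ (Z=35, 36 e⁻). V⁵⁺ < Ti⁴⁺ (both 18 e⁻, Z=23>22); Ti⁴⁺ < Zr⁴⁺ (same group, period 4 vs 5); Zr⁴⁺ < Y³⁺ (both 36 e⁻, Z=40>39); Y³⁺ < Sr²⁺ (isoelectronic, higher Z=39 is smaller); Sr²⁺ < Rb⁺ (both 36 e⁻, Z=38>37); Rb⁺ < Br⁻ (isoelectronic, higher Z=37 is smaller).
Overall: V⁵⁺ < Ti⁴⁺ < Zr⁴⁺ < Y³⁺ < Sr²⁺ < Rb⁺ < Br⁻. Br⁻ has 6 below it and 0 above. Count: 0.

0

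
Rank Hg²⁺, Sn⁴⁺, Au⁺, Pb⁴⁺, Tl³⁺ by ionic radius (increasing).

Sn⁴⁺ < Pb⁴⁺ < Tl³⁺ < Hg²⁺ < Au⁺

Work out protons and electrons: Sn⁴⁺ has 46 e⁻ (Z=50), Pb⁴⁺ has 78 e⁻ (Z=82), Tl³⁺ has 78 e⁻ (Z=81), Hg²⁺ has 78 e⁻ (Z=80), Au⁺ has 78 e⁻ (Z=79). Sn⁴⁺ < Pb⁴⁺ (same group, 1 shell fewer); Pb⁴⁺ < Tl³⁺ (both 78 e⁻, Z=82>81); Tl³⁺ < Hg²⁺ (isoelectronic, higher Z=81 is smaller); Hg²⁺ < Au⁺ (isoelectronic, higher Z=80 is smaller).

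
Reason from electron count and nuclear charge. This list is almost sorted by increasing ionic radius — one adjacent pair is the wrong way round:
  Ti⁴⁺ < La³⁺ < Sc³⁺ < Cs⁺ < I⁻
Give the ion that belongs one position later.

La³⁺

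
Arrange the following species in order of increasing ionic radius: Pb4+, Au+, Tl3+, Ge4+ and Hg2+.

Ge4+ < Pb4+ < Tl3+ < Hg2+ < Au+

Tabulating Z and e⁻: Ge4+ has 28 e⁻ (Z=32), Pb4+ has 78 e⁻ (Z=82), Tl3+ has 78 e⁻ (Z=81), Hg2+ has 78 e⁻ (Z=80), Au+ has 78 e⁻ (Z=79). Ge4+ < Pb4+ (same group, period 4 vs 6); Pb4+ < Tl3+ (both 78 e⁻, Z=82>81); Tl3+ < Hg2+ (both 78 e⁻, Z=81>80); Hg2+ < Au+ (isoelectronic, higher Z=80 is smaller).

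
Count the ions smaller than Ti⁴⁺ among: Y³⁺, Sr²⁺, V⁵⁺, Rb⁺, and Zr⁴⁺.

1

First list Z and electron count for each: V⁵⁺: 18 e⁻, Z=23, Ti⁴⁺: 18 e⁻, Z=22, Zr⁴⁺: 36 e⁻, Z=40, Y³⁺: 36 e⁻, Z=39, Sr²⁺: 36 e⁻, Z=38, Rb⁺: 36 e⁻, Z=37. V⁵⁺ < Ti⁴⁺ (both 18 e⁻, Z=23>22); Ti⁴⁺ < Zr⁴⁺ (same group, period 4 vs 5); Zr⁴⁺ < Y³⁺ (both 36 e⁻, Z=40>39); Y³⁺ < Sr²⁺ (isoelectronic, higher Z=39 is smaller); Sr²⁺ < Rb⁺ (both 36 e⁻, Z=38>37).
Overall: V⁵⁺ < Ti⁴⁺ < Zr⁴⁺ < Y³⁺ < Sr²⁺ < Rb⁺. Ti⁴⁺ has 1 below it and 4 above. That's 1.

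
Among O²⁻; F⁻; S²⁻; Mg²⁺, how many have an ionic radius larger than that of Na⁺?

3

Mg²⁺: 10 e⁻, Z=12, Na⁺: 10 e⁻, Z=11, F⁻: 10 e⁻, Z=9, O²⁻: 10 e⁻, Z=8, S²⁻: 18 e⁻, Z=16. Mg²⁺ < Na⁺ (both 10 e⁻, Z=12>11); Na⁺ < F⁻ (both 10 e⁻, Z=11>9); F⁻ < O²⁻ (both 10 e⁻, Z=9>8); O²⁻ < S²⁻ (same group, period 2 vs 3).
Relative to Na⁺, the ions that are larger are F⁻, O²⁻, S²⁻. Count: 3.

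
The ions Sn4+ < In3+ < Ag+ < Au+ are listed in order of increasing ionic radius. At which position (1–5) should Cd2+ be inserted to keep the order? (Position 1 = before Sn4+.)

Work out protons and electrons: Sn4+ (Z=50, 46 e⁻), In3+ (Z=49, 46 e⁻), Cd2+ (Z=48, 46 e⁻), Ag+ (Z=47, 46 e⁻), Au+ (Z=79, 78 e⁻). Sn4+ < In3+ (isoelectronic, higher Z=50 is smaller); In3+ < Cd2+ (isoelectronic, higher Z=49 is smaller); Cd2+ < Ag+ (both 46 e⁻, Z=48>47); Ag+ < Au+ (same group, 1 shell fewer).
The complete sequence is Sn4+ < In3+ < Cd2+ < Ag+ < Au+. Cd2+ sits at position 3.

3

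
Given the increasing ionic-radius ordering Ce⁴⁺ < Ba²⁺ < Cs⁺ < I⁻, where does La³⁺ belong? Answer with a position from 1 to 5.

2

Isoelectronic series (54 e⁻ each). Size is set by nuclear charge: more protons means a smaller ion. Ce⁴⁺ (Z=58), La³⁺ (Z=57), Ba²⁺ (Z=56), Cs⁺ (Z=55), I⁻ (Z=53).
Merged order: Ce⁴⁺ < La³⁺ < Ba²⁺ < Cs⁺ < I⁻ — La³⁺ is number 2.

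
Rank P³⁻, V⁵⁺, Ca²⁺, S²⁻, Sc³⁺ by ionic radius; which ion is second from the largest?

These species are isoelectronic with 18 electrons. The only difference is the number of protons: V⁵⁺ (Z=23), Sc³⁺ (Z=21), Ca²⁺ (Z=20), S²⁻ (Z=16), P³⁻ (Z=15). The strongest nuclear pull (V⁵⁺) gives the smallest ion.
So the order is V⁵⁺ < Sc³⁺ < Ca²⁺ < S²⁻ < P³⁻; the 2nd-largest ion is S²⁻.

S²⁻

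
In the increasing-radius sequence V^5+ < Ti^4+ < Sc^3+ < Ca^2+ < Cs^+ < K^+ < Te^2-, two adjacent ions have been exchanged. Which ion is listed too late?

K^+

Compare adjacent ions: K^+ and Cs^+ are in one column with the same charge; the lighter period-4 ion has 2 fewer shells and is smaller — yet in this increasing list Cs^+ sits before K^+. Nothing else is reversed, so K^+ should move one place to the left.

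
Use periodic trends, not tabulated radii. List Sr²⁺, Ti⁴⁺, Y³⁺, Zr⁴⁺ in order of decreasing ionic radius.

Work out protons and electrons: Ti⁴⁺ has 18 e⁻ (Z=22), Zr⁴⁺ has 36 e⁻ (Z=40), Y³⁺ has 36 e⁻ (Z=39), Sr²⁺ has 36 e⁻ (Z=38). Ti⁴⁺ < Zr⁴⁺ (same group, period 4 vs 5); Zr⁴⁺ < Y³⁺ (isoelectronic, higher Z=40 is smaller); Y³⁺ < Sr²⁺ (isoelectronic, higher Z=39 is smaller).

Sr²⁺ > Y³⁺ > Zr⁴⁺ > Ti⁴⁺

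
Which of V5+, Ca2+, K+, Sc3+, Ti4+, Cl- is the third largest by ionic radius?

Ca2+

These species are isoelectronic with 18 electrons. The only difference is the number of protons: V5+ (Z=23), Ti4+ (Z=22), Sc3+ (Z=21), Ca2+ (Z=20), K+ (Z=19), Cl- (Z=17). The strongest nuclear pull (V5+) gives the smallest ion.
Ordering: V5+ < Ti4+ < Sc3+ < Ca2+ < K+ < Cl-. The third largest is Ca2+.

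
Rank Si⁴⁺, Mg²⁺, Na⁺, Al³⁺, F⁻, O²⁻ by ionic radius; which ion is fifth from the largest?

These species are isoelectronic with 10 electrons. The only difference is the number of protons: Si⁴⁺ (Z=14), Al³⁺ (Z=13), Mg²⁺ (Z=12), Na⁺ (Z=11), F⁻ (Z=9), O²⁻ (Z=8). The strongest nuclear pull (Si⁴⁺) gives the smallest ion.
Full ascending order: Si⁴⁺ < Al³⁺ < Mg²⁺ < Na⁺ < F⁻ < O²⁻. Counting from the largest, position 5 is Al³⁺.

Al³⁺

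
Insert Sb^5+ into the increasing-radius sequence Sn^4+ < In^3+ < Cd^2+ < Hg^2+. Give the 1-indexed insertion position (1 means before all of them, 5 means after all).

1

First list Z and electron count for each: Sb^5+ has 46 e⁻ (Z=51), Sn^4+ has 46 e⁻ (Z=50), In^3+ has 46 e⁻ (Z=49), Cd^2+ has 46 e⁻ (Z=48), Hg^2+ has 78 e⁻ (Z=80). Sb^5+ < Sn^4+ (isoelectronic, higher Z=51 is smaller); Sn^4+ < In^3+ (isoelectronic, higher Z=50 is smaller); In^3+ < Cd^2+ (both 46 e⁻, Z=49>48); Cd^2+ < Hg^2+ (same group, 1 shell fewer).
Putting Sb^5+ in gives Sb^5+ < Sn^4+ < In^3+ < Cd^2+ < Hg^2+; it lands at slot 1.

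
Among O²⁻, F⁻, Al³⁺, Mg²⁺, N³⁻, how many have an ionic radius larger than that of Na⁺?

All of these have 10 electrons (isoelectronic). With the same electron cloud, the ion with the most protons pulls it in tightest. Nuclear charges: Al³⁺ (Z=13), Mg²⁺ (Z=12), Na⁺ (Z=11), F⁻ (Z=9), O²⁻ (Z=8), N³⁻ (Z=7). Highest Z is smallest.
Overall: Al³⁺ < Mg²⁺ < Na⁺ < F⁻ < O²⁻ < N³⁻. Na⁺ has 2 below it and 3 above. Count: 3.

3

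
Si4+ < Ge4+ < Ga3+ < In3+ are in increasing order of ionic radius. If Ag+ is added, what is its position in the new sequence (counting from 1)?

First list Z and electron count for each: Si4+: 10 e⁻, Z=14, Ge4+: 28 e⁻, Z=32, Ga3+: 28 e⁻, Z=31, In3+: 46 e⁻, Z=49, Ag+: 46 e⁻, Z=47. Si4+ < Ge4+ (same group, 1 shell fewer); Ge4+ < Ga3+ (isoelectronic, higher Z=32 is smaller); Ga3+ < In3+ (same group, period 4 vs 5); In3+ < Ag+ (both 46 e⁻, Z=49>47).
With Ag+ included the full order is Si4+ < Ge4+ < Ga3+ < In3+ < Ag+, so it takes position 5.

5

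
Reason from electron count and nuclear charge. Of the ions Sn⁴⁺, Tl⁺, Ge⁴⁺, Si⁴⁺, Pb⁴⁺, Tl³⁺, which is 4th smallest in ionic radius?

First list Z and electron count for each: Si⁴⁺ has 10 e⁻ (Z=14), Ge⁴⁺ has 28 e⁻ (Z=32), Sn⁴⁺ has 46 e⁻ (Z=50), Pb⁴⁺ has 78 e⁻ (Z=82), Tl³⁺ has 78 e⁻ (Z=81), Tl⁺ has 80 e⁻ (Z=81). Si⁴⁺ < Ge⁴⁺ (same group, period 3 vs 4); Ge⁴⁺ < Sn⁴⁺ (same group, 1 shell fewer); Sn⁴⁺ < Pb⁴⁺ (same group, period 5 vs 6); Pb⁴⁺ < Tl³⁺ (both 78 e⁻, Z=82>81); Tl³⁺ < Tl⁺ (higher charge on the same element).
So the order is Si⁴⁺ < Ge⁴⁺ < Sn⁴⁺ < Pb⁴⁺ < Tl³⁺ < Tl⁺; the 4th-smallest ion is Pb⁴⁺.

Pb⁴⁺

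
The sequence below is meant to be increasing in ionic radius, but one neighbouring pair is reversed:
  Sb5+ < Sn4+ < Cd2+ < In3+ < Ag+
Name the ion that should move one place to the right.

Cd2+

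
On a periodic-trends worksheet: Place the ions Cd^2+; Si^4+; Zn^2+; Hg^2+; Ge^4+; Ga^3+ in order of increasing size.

Si^4+ < Ge^4+ < Ga^3+ < Zn^2+ < Cd^2+ < Hg^2+

Work out protons and electrons: Si^4+ (Z=14, 10 e⁻), Ge^4+ (Z=32, 28 e⁻), Ga^3+ (Z=31, 28 e⁻), Zn^2+ (Z=30, 28 e⁻), Cd^2+ (Z=48, 46 e⁻), Hg^2+ (Z=80, 78 e⁻). Si^4+ < Ge^4+ (same group, 1 shell fewer); Ge^4+ < Ga^3+ (both 28 e⁻, Z=32>31); Ga^3+ < Zn^2+ (both 28 e⁻, Z=31>30); Zn^2+ < Cd^2+ (same group, 1 shell fewer); Cd^2+ < Hg^2+ (same group, period 5 vs 6).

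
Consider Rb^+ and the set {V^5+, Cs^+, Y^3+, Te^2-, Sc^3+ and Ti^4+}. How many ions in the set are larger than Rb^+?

Work out protons and electrons: V^5+ (Z=23, 18 e⁻), Ti^4+ (Z=22, 18 e⁻), Sc^3+ (Z=21, 18 e⁻), Y^3+ (Z=39, 36 e⁻), Rb^+ (Z=37, 36 e⁻), Cs^+ (Z=55, 54 e⁻), Te^2- (Z=52, 54 e⁻). V^5+ < Ti^4+ (both 18 e⁻, Z=23>22); Ti^4+ < Sc^3+ (both 18 e⁻, Z=22>21); Sc^3+ < Y^3+ (same group, 1 shell fewer); Y^3+ < Rb^+ (both 36 e⁻, Z=39>37); Rb^+ < Cs^+ (same group, period 5 vs 6); Cs^+ < Te^2- (isoelectronic, higher Z=55 is smaller).
Relative to Rb^+, the ions that are larger are Cs^+, Te^2-. Count: 2.

2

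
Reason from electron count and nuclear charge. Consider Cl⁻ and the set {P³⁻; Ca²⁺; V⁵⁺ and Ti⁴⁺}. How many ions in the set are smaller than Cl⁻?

3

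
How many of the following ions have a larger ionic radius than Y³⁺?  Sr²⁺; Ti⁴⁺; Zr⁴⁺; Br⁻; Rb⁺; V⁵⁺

3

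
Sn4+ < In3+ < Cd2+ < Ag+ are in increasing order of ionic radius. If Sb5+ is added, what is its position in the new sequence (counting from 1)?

Each ion has 46 electrons. The ranking follows nuclear charge in reverse — greater Z gives a smaller radius. Sb5+ (Z=51), Sn4+ (Z=50), In3+ (Z=49), Cd2+ (Z=48), Ag+ (Z=47).
Merged order: Sb5+ < Sn4+ < In3+ < Cd2+ < Ag+ — Sb5+ is number 1.

1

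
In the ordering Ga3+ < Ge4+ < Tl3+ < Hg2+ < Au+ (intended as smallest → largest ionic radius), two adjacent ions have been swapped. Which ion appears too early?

Ga3+

The pair Ga3+, Ge4+ is the wrong way round — Ge4+ and Ga3+ share 28 electrons; the higher nuclear charge on Ge (Z=32) contracts it more, so Ge4+ < Ga3+. All other adjacent pairs agree with periodic trends, so Ga3+ is the misplaced ion.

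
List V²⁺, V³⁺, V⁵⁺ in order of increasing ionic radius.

V⁵⁺ < V³⁺ < V²⁺

Same element, different charge: the more highly charged cation has fewer electrons and a greater effective nuclear charge per electron, making V⁵⁺ the smallest.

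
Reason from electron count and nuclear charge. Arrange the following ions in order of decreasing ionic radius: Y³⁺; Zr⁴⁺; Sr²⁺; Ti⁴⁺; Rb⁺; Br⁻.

Br⁻ > Rb⁺ > Sr²⁺ > Y³⁺ > Zr⁴⁺ > Ti⁴⁺

Work out protons and electrons: Ti⁴⁺ has 18 e⁻ (Z=22), Zr⁴⁺ has 36 e⁻ (Z=40), Y³⁺ has 36 e⁻ (Z=39), Sr²⁺ has 36 e⁻ (Z=38), Rb⁺ has 36 e⁻ (Z=37), Br⁻ has 36 e⁻ (Z=35). Ti⁴⁺ < Zr⁴⁺ (same group, period 4 vs 5); Zr⁴⁺ < Y³⁺ (both 36 e⁻, Z=40>39); Y³⁺ < Sr²⁺ (both 36 e⁻, Z=39>38); Sr²⁺ < Rb⁺ (isoelectronic, higher Z=38 is smaller); Rb⁺ < Br⁻ (both 36 e⁻, Z=37>35).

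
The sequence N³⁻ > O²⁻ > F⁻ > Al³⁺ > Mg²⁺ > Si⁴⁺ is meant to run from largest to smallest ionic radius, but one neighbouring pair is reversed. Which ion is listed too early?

Al³⁺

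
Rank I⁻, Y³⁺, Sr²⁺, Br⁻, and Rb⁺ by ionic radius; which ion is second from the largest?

Br⁻

Y³⁺: 36 e⁻, Z=39, Sr²⁺: 36 e⁻, Z=38, Rb⁺: 36 e⁻, Z=37, Br⁻: 36 e⁻, Z=35, I⁻: 54 e⁻, Z=53. Y³⁺ < Sr²⁺ (both 36 e⁻, Z=39>38); Sr²⁺ < Rb⁺ (both 36 e⁻, Z=38>37); Rb⁺ < Br⁻ (both 36 e⁻, Z=37>35); Br⁻ < I⁻ (same group, 1 shell fewer).
Full ascending order: Y³⁺ < Sr²⁺ < Rb⁺ < Br⁻ < I⁻. Counting from the largest, position 2 is Br⁻.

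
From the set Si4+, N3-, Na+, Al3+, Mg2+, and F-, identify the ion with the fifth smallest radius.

These species are isoelectronic with 10 electrons. The only difference is the number of protons: Si4+ (Z=14), Al3+ (Z=13), Mg2+ (Z=12), Na+ (Z=11), F- (Z=9), N3- (Z=7). The strongest nuclear pull (Si4+) gives the smallest ion.
Ordering: Si4+ < Al3+ < Mg2+ < Na+ < F- < N3-. The fifth smallest is F-.

F-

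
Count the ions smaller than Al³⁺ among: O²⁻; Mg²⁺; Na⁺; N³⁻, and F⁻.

These species are isoelectronic with 10 electrons. The only difference is the number of protons: Al³⁺ (Z=13), Mg²⁺ (Z=12), Na⁺ (Z=11), F⁻ (Z=9), O²⁻ (Z=8), N³⁻ (Z=7). The strongest nuclear pull (Al³⁺) gives the smallest ion.
Relative to Al³⁺, the ions that are smaller are none. Count: 0.

0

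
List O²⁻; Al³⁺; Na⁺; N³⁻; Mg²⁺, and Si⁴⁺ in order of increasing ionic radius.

Si⁴⁺ < Al³⁺ < Mg²⁺ < Na⁺ < O²⁻ < N³⁻

All of these have 10 electrons (isoelectronic). With the same electron cloud, the ion with the most protons pulls it in tightest. Nuclear charges: Si⁴⁺ (Z=14), Al³⁺ (Z=13), Mg²⁺ (Z=12), Na⁺ (Z=11), O²⁻ (Z=8), N³⁻ (Z=7). Highest Z is smallest.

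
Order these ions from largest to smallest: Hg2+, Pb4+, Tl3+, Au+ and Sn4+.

Electron counts and nuclear charges: Sn4+ (Z=50, 46 e⁻), Pb4+ (Z=82, 78 e⁻), Tl3+ (Z=81, 78 e⁻), Hg2+ (Z=80, 78 e⁻), Au+ (Z=79, 78 e⁻). Sn4+ < Pb4+ (same group, period 5 vs 6); Pb4+ < Tl3+ (both 78 e⁻, Z=82>81); Tl3+ < Hg2+ (isoelectronic, higher Z=81 is smaller); Hg2+ < Au+ (both 78 e⁻, Z=80>79).

Au+ > Hg2+ > Tl3+ > Pb4+ > Sn4+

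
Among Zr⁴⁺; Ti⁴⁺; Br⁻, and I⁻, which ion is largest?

Work out protons and electrons: Ti⁴⁺: 18 e⁻, Z=22, Zr⁴⁺: 36 e⁻, Z=40, Br⁻: 36 e⁻, Z=35, I⁻: 54 e⁻, Z=53. Ti⁴⁺ < Zr⁴⁺ (same group, 1 shell fewer); Zr⁴⁺ < Br⁻ (both 36 e⁻, Z=40>35); Br⁻ < I⁻ (same group, 1 shell fewer).

I⁻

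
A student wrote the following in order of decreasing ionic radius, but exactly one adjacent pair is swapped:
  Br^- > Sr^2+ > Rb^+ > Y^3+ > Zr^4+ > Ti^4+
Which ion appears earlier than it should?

Check each adjacent pair. Sr^2+ and Rb^+ are reversed: both have 36 electrons but Z(Sr)=38 > Z(Rb)=37, so Sr^2+ should be the smaller of the two. No other neighbouring pair contradicts the periodic trends, so Sr^2+ is the ion listed too early.

Sr^2+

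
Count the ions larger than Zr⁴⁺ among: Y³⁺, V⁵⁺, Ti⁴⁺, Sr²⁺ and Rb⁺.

3

Tabulating Z and e⁻: V⁵⁺ has 18 e⁻ (Z=23), Ti⁴⁺ has 18 e⁻ (Z=22), Zr⁴⁺ has 36 e⁻ (Z=40), Y³⁺ has 36 e⁻ (Z=39), Sr²⁺ has 36 e⁻ (Z=38), Rb⁺ has 36 e⁻ (Z=37). V⁵⁺ < Ti⁴⁺ (both 18 e⁻, Z=23>22); Ti⁴⁺ < Zr⁴⁺ (same group, 1 shell fewer); Zr⁴⁺ < Y³⁺ (isoelectronic, higher Z=40 is smaller); Y³⁺ < Sr²⁺ (both 36 e⁻, Z=39>38); Sr²⁺ < Rb⁺ (both 36 e⁻, Z=38>37).
Overall: V⁵⁺ < Ti⁴⁺ < Zr⁴⁺ < Y³⁺ < Sr²⁺ < Rb⁺. Zr⁴⁺ has 2 below it and 3 above. So 3 are larger.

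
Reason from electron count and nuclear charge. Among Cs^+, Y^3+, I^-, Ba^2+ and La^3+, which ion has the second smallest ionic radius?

Work out protons and electrons: Y^3+ (Z=39, 36 e⁻), La^3+ (Z=57, 54 e⁻), Ba^2+ (Z=56, 54 e⁻), Cs^+ (Z=55, 54 e⁻), I^- (Z=53, 54 e⁻). Y^3+ < La^3+ (same group, period 5 vs 6); La^3+ < Ba^2+ (isoelectronic, higher Z=57 is smaller); Ba^2+ < Cs^+ (both 54 e⁻, Z=56>55); Cs^+ < I^- (isoelectronic, higher Z=55 is smaller).
Full ascending order: Y^3+ < La^3+ < Ba^2+ < Cs^+ < I^-. Counting from the smallest, position 2 is La^3+.

La^3+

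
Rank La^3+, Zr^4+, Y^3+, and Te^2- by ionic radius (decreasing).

Te^2- > La^3+ > Y^3+ > Zr^4+

Tabulating Z and e⁻: Zr^4+: 36 e⁻, Z=40, Y^3+: 36 e⁻, Z=39, La^3+: 54 e⁻, Z=57, Te^2-: 54 e⁻, Z=52. Zr^4+ < Y^3+ (isoelectronic, higher Z=40 is smaller); Y^3+ < La^3+ (same group, 1 shell fewer); La^3+ < Te^2- (both 54 e⁻, Z=57>52).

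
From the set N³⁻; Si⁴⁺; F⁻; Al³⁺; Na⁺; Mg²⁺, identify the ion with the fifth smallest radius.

All of these have 10 electrons (isoelectronic). With the same electron cloud, the ion with the most protons pulls it in tightest. Nuclear charges: Si⁴⁺ (Z=14), Al³⁺ (Z=13), Mg²⁺ (Z=12), Na⁺ (Z=11), F⁻ (Z=9), N³⁻ (Z=7). Highest Z is smallest.
Full ascending order: Si⁴⁺ < Al³⁺ < Mg²⁺ < Na⁺ < F⁻ < N³⁻. Counting from the smallest, position 5 is F⁻.

F⁻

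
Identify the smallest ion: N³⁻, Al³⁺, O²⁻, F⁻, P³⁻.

Al³⁺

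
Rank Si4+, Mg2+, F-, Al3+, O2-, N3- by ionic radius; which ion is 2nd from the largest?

O2-

Isoelectronic series (10 e⁻ each). Size is set by nuclear charge: more protons means a smaller ion. Si4+ (Z=14), Al3+ (Z=13), Mg2+ (Z=12), F- (Z=9), O2- (Z=8), N3- (Z=7).
That gives Si4+ < Al3+ < Mg2+ < F- < O2- < N3-. From the largest end, number 2 is O2-.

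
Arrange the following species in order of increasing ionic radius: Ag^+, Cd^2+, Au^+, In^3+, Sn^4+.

Work out protons and electrons: Sn^4+: 46 e⁻, Z=50, In^3+: 46 e⁻, Z=49, Cd^2+: 46 e⁻, Z=48, Ag^+: 46 e⁻, Z=47, Au^+: 78 e⁻, Z=79. Sn^4+ < In^3+ (isoelectronic, higher Z=50 is smaller); In^3+ < Cd^2+ (isoelectronic, higher Z=49 is smaller); Cd^2+ < Ag^+ (both 46 e⁻, Z=48>47); Ag^+ < Au^+ (same group, 1 shell fewer).

Sn^4+ < In^3+ < Cd^2+ < Ag^+ < Au^+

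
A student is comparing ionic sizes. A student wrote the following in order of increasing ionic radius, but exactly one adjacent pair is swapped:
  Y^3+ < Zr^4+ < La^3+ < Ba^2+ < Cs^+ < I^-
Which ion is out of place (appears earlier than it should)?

Compare adjacent ions: Zr^4+ and Y^3+ share 36 electrons; the higher nuclear charge on Zr (Z=40) contracts it more, so Zr^4+ < Y^3+ — yet in this increasing list Y^3+ sits before Zr^4+. Nothing else is reversed, so Y^3+ should move one place to the right.

Y^3+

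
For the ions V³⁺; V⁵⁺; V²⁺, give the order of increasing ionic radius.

V⁵⁺ < V³⁺ < V²⁺

For a single element, ionic radius drops as positive charge rises — V⁵⁺ < V²⁺.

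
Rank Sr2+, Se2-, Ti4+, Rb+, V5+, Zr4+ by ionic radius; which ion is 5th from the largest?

Ti4+

First list Z and electron count for each: V5+: 18 e⁻, Z=23, Ti4+: 18 e⁻, Z=22, Zr4+: 36 e⁻, Z=40, Sr2+: 36 e⁻, Z=38, Rb+: 36 e⁻, Z=37, Se2-: 36 e⁻, Z=34. V5+ < Ti4+ (isoelectronic, higher Z=23 is smaller); Ti4+ < Zr4+ (same group, 1 shell fewer); Zr4+ < Sr2+ (isoelectronic, higher Z=40 is smaller); Sr2+ < Rb+ (both 36 e⁻, Z=38>37); Rb+ < Se2- (both 36 e⁻, Z=37>34).
Full ascending order: V5+ < Ti4+ < Zr4+ < Sr2+ < Rb+ < Se2-. Counting from the largest, position 5 is Ti4+.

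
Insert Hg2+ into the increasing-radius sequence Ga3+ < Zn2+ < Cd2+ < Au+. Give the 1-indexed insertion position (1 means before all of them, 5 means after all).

Electron counts and nuclear charges: Ga3+ (Z=31, 28 e⁻), Zn2+ (Z=30, 28 e⁻), Cd2+ (Z=48, 46 e⁻), Hg2+ (Z=80, 78 e⁻), Au+ (Z=79, 78 e⁻). Ga3+ < Zn2+ (both 28 e⁻, Z=31>30); Zn2+ < Cd2+ (same group, 1 shell fewer); Cd2+ < Hg2+ (same group, 1 shell fewer); Hg2+ < Au+ (both 78 e⁻, Z=80>79).
The complete sequence is Ga3+ < Zn2+ < Cd2+ < Hg2+ < Au+. Hg2+ sits at position 4.

4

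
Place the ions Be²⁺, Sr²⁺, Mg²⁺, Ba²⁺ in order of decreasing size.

All are in the same group with charge +2. Radius grows down the group as n (the outermost shell) increases.

Ba²⁺ > Sr²⁺ > Mg²⁺ > Be²⁺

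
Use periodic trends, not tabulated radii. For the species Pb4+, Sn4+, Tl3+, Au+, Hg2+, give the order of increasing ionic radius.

Sn4+ has 46 e⁻ (Z=50), Pb4+ has 78 e⁻ (Z=82), Tl3+ has 78 e⁻ (Z=81), Hg2+ has 78 e⁻ (Z=80), Au+ has 78 e⁻ (Z=79). Sn4+ < Pb4+ (same group, 1 shell fewer); Pb4+ < Tl3+ (both 78 e⁻, Z=82>81); Tl3+ < Hg2+ (isoelectronic, higher Z=81 is smaller); Hg2+ < Au+ (both 78 e⁻, Z=80>79).

Sn4+ < Pb4+ < Tl3+ < Hg2+ < Au+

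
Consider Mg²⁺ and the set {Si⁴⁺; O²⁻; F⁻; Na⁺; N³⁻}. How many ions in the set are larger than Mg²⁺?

These species are isoelectronic with 10 electrons. The only difference is the number of protons: Si⁴⁺ (Z=14), Mg²⁺ (Z=12), Na⁺ (Z=11), F⁻ (Z=9), O²⁻ (Z=8), N³⁻ (Z=7). The strongest nuclear pull (Si⁴⁺) gives the smallest ion.
Overall: Si⁴⁺ < Mg²⁺ < Na⁺ < F⁻ < O²⁻ < N³⁻. Mg²⁺ has 1 below it and 4 above. Count: 4.

4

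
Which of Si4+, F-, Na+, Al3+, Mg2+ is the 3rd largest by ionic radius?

Mg2+

These species are isoelectronic with 10 electrons. The only difference is the number of protons: Si4+ (Z=14), Al3+ (Z=13), Mg2+ (Z=12), Na+ (Z=11), F- (Z=9). The strongest nuclear pull (Si4+) gives the smallest ion.
That gives Si4+ < Al3+ < Mg2+ < Na+ < F-. From the largest end, number 3 is Mg2+.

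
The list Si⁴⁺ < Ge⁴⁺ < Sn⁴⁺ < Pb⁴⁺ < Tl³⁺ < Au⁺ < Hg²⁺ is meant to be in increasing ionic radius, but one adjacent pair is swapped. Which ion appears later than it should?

Hg²⁺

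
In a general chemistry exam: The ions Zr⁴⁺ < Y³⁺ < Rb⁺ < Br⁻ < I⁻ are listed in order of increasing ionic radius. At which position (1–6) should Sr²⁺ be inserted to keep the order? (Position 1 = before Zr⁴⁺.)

3

Work out protons and electrons: Zr⁴⁺ has 36 e⁻ (Z=40), Y³⁺ has 36 e⁻ (Z=39), Sr²⁺ has 36 e⁻ (Z=38), Rb⁺ has 36 e⁻ (Z=37), Br⁻ has 36 e⁻ (Z=35), I⁻ has 54 e⁻ (Z=53). Zr⁴⁺ < Y³⁺ (both 36 e⁻, Z=40>39); Y³⁺ < Sr²⁺ (both 36 e⁻, Z=39>38); Sr²⁺ < Rb⁺ (both 36 e⁻, Z=38>37); Rb⁺ < Br⁻ (isoelectronic, higher Z=37 is smaller); Br⁻ < I⁻ (same group, 1 shell fewer).
Merged order: Zr⁴⁺ < Y³⁺ < Sr²⁺ < Rb⁺ < Br⁻ < I⁻ — Sr²⁺ is number 3.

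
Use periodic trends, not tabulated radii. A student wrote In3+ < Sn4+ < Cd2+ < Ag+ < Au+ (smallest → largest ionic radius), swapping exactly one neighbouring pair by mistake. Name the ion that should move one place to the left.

Compare adjacent ions: they are isoelectronic (46 e⁻) and Sn has more protons than In (50 vs 49), making Sn4+ smaller — yet in this increasing list In3+ sits before Sn4+. Nothing else is reversed, so Sn4+ should move one place to the left.

Sn4+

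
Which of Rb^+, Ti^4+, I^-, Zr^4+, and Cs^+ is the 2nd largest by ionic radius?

Cs^+

Tabulating Z and e⁻: Ti^4+ (Z=22, 18 e⁻), Zr^4+ (Z=40, 36 e⁻), Rb^+ (Z=37, 36 e⁻), Cs^+ (Z=55, 54 e⁻), I^- (Z=53, 54 e⁻). Ti^4+ < Zr^4+ (same group, 1 shell fewer); Zr^4+ < Rb^+ (isoelectronic, higher Z=40 is smaller); Rb^+ < Cs^+ (same group, period 5 vs 6); Cs^+ < I^- (isoelectronic, higher Z=55 is smaller).
That gives Ti^4+ < Zr^4+ < Rb^+ < Cs^+ < I^-. From the largest end, number 2 is Cs^+.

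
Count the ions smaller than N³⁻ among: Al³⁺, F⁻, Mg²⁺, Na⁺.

4

Isoelectronic series (10 e⁻ each). Size is set by nuclear charge: more protons means a smaller ion. Al³⁺ (Z=13), Mg²⁺ (Z=12), Na⁺ (Z=11), F⁻ (Z=9), N³⁻ (Z=7).
Overall: Al³⁺ < Mg²⁺ < Na⁺ < F⁻ < N³⁻. N³⁻ has 4 below it and 0 above. That's 4.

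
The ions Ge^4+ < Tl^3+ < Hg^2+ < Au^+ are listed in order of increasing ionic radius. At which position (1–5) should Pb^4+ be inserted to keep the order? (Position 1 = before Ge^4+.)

Electron counts and nuclear charges: Ge^4+ has 28 e⁻ (Z=32), Pb^4+ has 78 e⁻ (Z=82), Tl^3+ has 78 e⁻ (Z=81), Hg^2+ has 78 e⁻ (Z=80), Au^+ has 78 e⁻ (Z=79). Ge^4+ < Pb^4+ (same group, 2 shells fewer); Pb^4+ < Tl^3+ (both 78 e⁻, Z=82>81); Tl^3+ < Hg^2+ (both 78 e⁻, Z=81>80); Hg^2+ < Au^+ (both 78 e⁻, Z=80>79).
Putting Pb^4+ in gives Ge^4+ < Pb^4+ < Tl^3+ < Hg^2+ < Au^+; it lands at slot 2.

2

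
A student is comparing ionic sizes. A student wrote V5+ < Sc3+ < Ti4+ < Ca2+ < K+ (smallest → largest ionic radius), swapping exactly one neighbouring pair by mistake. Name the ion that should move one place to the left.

Compare adjacent ions: Ti4+ and Sc3+ share 18 electrons; the higher nuclear charge on Ti (Z=22) contracts it more, so Ti4+ < Sc3+ — yet in this increasing list Sc3+ sits before Ti4+. Nothing else is reversed, so Ti4+ should move one place to the left.

Ti4+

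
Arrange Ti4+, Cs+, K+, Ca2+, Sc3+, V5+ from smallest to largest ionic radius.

V5+ < Ti4+ < Sc3+ < Ca2+ < K+ < Cs+

Tabulating Z and e⁻: V5+ has 18 e⁻ (Z=23), Ti4+ has 18 e⁻ (Z=22), Sc3+ has 18 e⁻ (Z=21), Ca2+ has 18 e⁻ (Z=20), K+ has 18 e⁻ (Z=19), Cs+ has 54 e⁻ (Z=55). V5+ < Ti4+ (both 18 e⁻, Z=23>22); Ti4+ < Sc3+ (isoelectronic, higher Z=22 is smaller); Sc3+ < Ca2+ (both 18 e⁻, Z=21>20); Ca2+ < K+ (both 18 e⁻, Z=20>19); K+ < Cs+ (same group, period 4 vs 6).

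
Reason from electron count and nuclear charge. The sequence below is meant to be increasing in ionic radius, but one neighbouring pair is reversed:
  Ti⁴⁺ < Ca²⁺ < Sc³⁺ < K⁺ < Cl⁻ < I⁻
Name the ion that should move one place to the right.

Check each adjacent pair. Ca²⁺ and Sc³⁺ are reversed: Sc³⁺ and Ca²⁺ share 18 electrons; the higher nuclear charge on Sc (Z=21) contracts it more, so Sc³⁺ < Ca²⁺. No other neighbouring pair contradicts the periodic trends, so Ca²⁺ is the ion listed too early.

Ca²⁺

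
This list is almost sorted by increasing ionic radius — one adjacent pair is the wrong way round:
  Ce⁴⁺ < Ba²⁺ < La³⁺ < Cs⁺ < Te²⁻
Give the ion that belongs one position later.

Ba²⁺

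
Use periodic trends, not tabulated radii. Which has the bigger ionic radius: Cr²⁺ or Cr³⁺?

Cr²⁺

Same element, different charge: the more highly charged cation has fewer electrons and a greater effective nuclear charge per electron, making Cr³⁺ the smallest.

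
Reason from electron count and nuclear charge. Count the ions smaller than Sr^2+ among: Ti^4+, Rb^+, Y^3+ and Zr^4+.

3

Work out protons and electrons: Ti^4+ (Z=22, 18 e⁻), Zr^4+ (Z=40, 36 e⁻), Y^3+ (Z=39, 36 e⁻), Sr^2+ (Z=38, 36 e⁻), Rb^+ (Z=37, 36 e⁻). Ti^4+ < Zr^4+ (same group, period 4 vs 5); Zr^4+ < Y^3+ (both 36 e⁻, Z=40>39); Y^3+ < Sr^2+ (isoelectronic, higher Z=39 is smaller); Sr^2+ < Rb^+ (isoelectronic, higher Z=38 is smaller).
Placing each against Sr^2+: smaller — Ti^4+, Zr^4+, Y^3+; larger — Rb^+. Count: 3.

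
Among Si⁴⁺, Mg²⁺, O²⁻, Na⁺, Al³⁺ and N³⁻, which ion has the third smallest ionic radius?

Mg²⁺

Isoelectronic series (10 e⁻ each). Size is set by nuclear charge: more protons means a smaller ion. Si⁴⁺ (Z=14), Al³⁺ (Z=13), Mg²⁺ (Z=12), Na⁺ (Z=11), O²⁻ (Z=8), N³⁻ (Z=7).
So the order is Si⁴⁺ < Al³⁺ < Mg²⁺ < Na⁺ < O²⁻ < N³⁻; the 3rd-smallest ion is Mg²⁺.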